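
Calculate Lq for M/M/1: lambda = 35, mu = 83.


rho = 35/83; Lq = rho^2/(1-rho) = 0.31

0.31


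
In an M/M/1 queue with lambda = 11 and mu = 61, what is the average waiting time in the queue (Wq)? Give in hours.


rho = 11/61; Wq = rho/(mu - lambda) = 0.0036 hours

0.0036 hours


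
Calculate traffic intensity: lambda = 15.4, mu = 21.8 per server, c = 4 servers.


rho = lambda / (c * mu) = 15.4 / (4 * 21.8) = 0.1766

0.1766


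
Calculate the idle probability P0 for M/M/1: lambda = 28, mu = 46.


P0 = 1 - rho = 1 - 28/46 = 0.3913

0.3913


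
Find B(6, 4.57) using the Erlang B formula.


B(N,A) = (A^N/N!) / sum(A^k/k!, k=0..N) with N=6, A=4.57 = 0.1594

0.1594


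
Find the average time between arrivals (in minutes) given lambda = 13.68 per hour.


Mean interarrival time = 60/lambda = 60/13.68 = 4.39 minutes

4.39 minutes


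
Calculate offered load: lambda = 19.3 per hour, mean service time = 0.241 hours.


Offered load a = lambda * E[S] = 19.3 * 0.241 = 4.65 Erlangs

4.65 Erlangs


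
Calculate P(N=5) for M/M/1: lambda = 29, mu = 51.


rho = 29/51; P(n) = (1-rho)*rho^n = (1-29/51)*(29/51)^5 = 0.0256

0.0256


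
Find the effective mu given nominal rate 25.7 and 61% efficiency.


Effective rate = mu * efficiency = 25.7 * 0.61 = 15.68 per hour

15.68 per hour


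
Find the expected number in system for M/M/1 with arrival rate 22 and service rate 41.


rho = 22/41; L = rho/(1-rho) = 1.16

1.16


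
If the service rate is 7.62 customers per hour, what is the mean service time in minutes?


Mean service time = 60/mu = 60/7.62 = 7.87 minutes

7.87 minutes


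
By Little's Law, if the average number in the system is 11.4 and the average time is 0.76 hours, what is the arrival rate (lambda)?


lambda = L / W = 11.4 / 0.76 = 15.0 per hour

15.0 per hour


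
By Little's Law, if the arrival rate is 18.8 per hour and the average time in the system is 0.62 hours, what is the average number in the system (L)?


L = lambda * W = 18.8 * 0.62 = 11.66

11.66


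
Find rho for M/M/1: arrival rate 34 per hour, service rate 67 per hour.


rho = lambda/mu = 34/67 = 0.5075

0.5075


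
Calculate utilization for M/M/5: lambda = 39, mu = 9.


rho = lambda/(c*mu) = 39/(5*9) = 0.8667

0.8667


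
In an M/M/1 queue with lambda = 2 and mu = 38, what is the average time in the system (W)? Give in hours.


W = 1/(mu - lambda) = 1/(38 - 2) = 0.0278 hours

0.0278 hours


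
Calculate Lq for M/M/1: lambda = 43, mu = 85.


rho = 43/85; Lq = rho^2/(1-rho) = 0.52

0.52


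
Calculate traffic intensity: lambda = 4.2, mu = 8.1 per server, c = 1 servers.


rho = lambda / (c * mu) = 4.2 / (1 * 8.1) = 0.5185

0.5185


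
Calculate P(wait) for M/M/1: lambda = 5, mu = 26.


P(wait) = rho = lambda/mu = 5/26 = 0.1923

0.1923


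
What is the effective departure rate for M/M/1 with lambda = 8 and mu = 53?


For a stable queue (lambda < mu), throughput = lambda = 8 per hour

8 per hour


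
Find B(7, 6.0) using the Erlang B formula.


B(N,A) = (A^N/N!) / sum(A^k/k!, k=0..N) with N=7, A=6.0 = 0.1851

0.1851


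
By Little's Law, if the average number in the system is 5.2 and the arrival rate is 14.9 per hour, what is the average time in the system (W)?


W = L / lambda = 5.2 / 14.9 = 0.349 hours

0.349 hours


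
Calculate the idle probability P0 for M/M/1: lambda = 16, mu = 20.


P0 = 1 - rho = 1 - 16/20 = 0.2

0.2


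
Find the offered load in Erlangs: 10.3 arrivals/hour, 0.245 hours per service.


Offered load a = lambda * E[S] = 10.3 * 0.245 = 2.52 Erlangs

2.52 Erlangs


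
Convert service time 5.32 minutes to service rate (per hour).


mu = 60 / avg_service_time = 60 / 5.32 = 11.28 per hour

11.28 per hour


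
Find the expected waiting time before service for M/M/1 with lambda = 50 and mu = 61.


rho = 50/61; Wq = rho/(mu - lambda) = 0.0745 hours

0.0745 hours


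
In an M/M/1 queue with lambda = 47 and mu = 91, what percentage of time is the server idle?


Idle fraction = (1 - rho) * 100 = (1 - 47/91) * 100 = 48.4%

48.4%


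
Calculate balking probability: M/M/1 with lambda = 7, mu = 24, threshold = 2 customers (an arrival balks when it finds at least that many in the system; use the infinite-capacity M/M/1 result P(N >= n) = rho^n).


P(N >= 2) = rho^2 = (7/24)^2 = 0.0851

0.0851


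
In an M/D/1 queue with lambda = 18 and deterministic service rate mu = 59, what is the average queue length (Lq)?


M/D/1: Lq = rho^2 / (2*(1-rho)) where rho = 18/59; Lq = 0.07

0.07


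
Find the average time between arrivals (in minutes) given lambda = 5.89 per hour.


Mean interarrival time = 60/lambda = 60/5.89 = 10.19 minutes

10.19 minutes


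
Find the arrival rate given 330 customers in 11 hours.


lambda = total arrivals / time = 330 / 11 = 30.0 per hour

30.0 per hour


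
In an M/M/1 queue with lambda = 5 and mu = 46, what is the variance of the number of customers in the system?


rho = 5/46; Var(N) = rho/(1-rho)^2 = 0.14

0.14


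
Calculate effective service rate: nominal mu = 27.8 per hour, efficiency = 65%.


Effective rate = mu * efficiency = 27.8 * 0.65 = 18.07 per hour

18.07 per hour


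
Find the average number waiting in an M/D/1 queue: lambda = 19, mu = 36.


M/D/1: Lq = rho^2 / (2*(1-rho)) where rho = 19/36; Lq = 0.29

0.29


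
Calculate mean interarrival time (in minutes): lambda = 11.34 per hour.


Mean interarrival time = 60/lambda = 60/11.34 = 5.29 minutes

5.29 minutes


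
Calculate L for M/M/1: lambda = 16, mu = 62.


rho = 16/62; L = rho/(1-rho) = 0.35

0.35


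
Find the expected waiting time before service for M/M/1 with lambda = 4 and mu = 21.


rho = 4/21; Wq = rho/(mu - lambda) = 0.0112 hours

0.0112 hours


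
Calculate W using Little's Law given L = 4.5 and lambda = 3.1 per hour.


W = L / lambda = 4.5 / 3.1 = 1.4516 hours

1.4516 hours


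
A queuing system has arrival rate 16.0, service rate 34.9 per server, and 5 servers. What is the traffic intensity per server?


rho = lambda / (c * mu) = 16.0 / (5 * 34.9) = 0.0917

0.0917


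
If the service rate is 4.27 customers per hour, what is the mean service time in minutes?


Mean service time = 60/mu = 60/4.27 = 14.05 minutes

14.05 minutes


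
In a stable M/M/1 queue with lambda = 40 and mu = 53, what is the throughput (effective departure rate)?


For a stable queue (lambda < mu), throughput = lambda = 40 per hour

40 per hour


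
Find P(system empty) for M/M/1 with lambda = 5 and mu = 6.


P0 = 1 - rho = 1 - 5/6 = 0.1667

0.1667


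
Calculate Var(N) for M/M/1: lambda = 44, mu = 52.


rho = 44/52; Var(N) = rho/(1-rho)^2 = 35.75

35.75


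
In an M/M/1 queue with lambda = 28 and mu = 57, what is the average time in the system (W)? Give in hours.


W = 1/(mu - lambda) = 1/(57 - 28) = 0.0345 hours

0.0345 hours


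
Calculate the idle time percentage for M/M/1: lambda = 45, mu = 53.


Idle fraction = (1 - rho) * 100 = (1 - 45/53) * 100 = 15.1%

15.1%


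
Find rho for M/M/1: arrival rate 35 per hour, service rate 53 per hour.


rho = lambda/mu = 35/53 = 0.6604

0.6604


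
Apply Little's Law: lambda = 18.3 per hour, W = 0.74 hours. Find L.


L = lambda * W = 18.3 * 0.74 = 13.54

13.54


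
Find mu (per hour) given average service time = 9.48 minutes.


mu = 60 / avg_service_time = 60 / 9.48 = 6.33 per hour

6.33 per hour


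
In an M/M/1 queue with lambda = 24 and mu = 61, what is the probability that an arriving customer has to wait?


P(wait) = rho = lambda/mu = 24/61 = 0.3934

0.3934


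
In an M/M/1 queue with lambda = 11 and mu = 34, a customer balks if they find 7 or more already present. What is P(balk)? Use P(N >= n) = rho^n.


P(N >= 7) = rho^7 = (11/34)^7 = 0.0004

0.0004


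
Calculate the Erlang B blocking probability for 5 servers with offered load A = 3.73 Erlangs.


B(N,A) = (A^N/N!) / sum(A^k/k!, k=0..N) with N=5, A=3.73 = 0.1748

0.1748


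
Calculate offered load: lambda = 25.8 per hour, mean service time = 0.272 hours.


Offered load a = lambda * E[S] = 25.8 * 0.272 = 7.02 Erlangs

7.02 Erlangs


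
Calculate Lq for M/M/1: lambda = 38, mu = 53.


rho = 38/53; Lq = rho^2/(1-rho) = 1.82

1.82


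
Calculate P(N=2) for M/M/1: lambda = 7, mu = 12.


rho = 7/12; P(n) = (1-rho)*rho^n = (1-7/12)*(7/12)^2 = 0.1418

0.1418


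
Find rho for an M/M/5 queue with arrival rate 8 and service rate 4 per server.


rho = lambda/(c*mu) = 8/(5*4) = 0.4

0.4


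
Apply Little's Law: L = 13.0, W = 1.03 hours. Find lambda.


lambda = L / W = 13.0 / 1.03 = 12.62 per hour

12.62 per hour


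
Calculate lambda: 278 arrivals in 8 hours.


lambda = total arrivals / time = 278 / 8 = 34.75 per hour

34.75 per hour


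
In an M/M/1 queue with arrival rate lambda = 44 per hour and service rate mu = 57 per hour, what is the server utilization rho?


rho = lambda/mu = 44/57 = 0.7719

0.7719


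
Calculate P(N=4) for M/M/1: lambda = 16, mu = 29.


rho = 16/29; P(n) = (1-rho)*rho^n = (1-16/29)*(16/29)^4 = 0.0415

0.0415


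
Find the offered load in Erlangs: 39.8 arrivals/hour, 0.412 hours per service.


Offered load a = lambda * E[S] = 39.8 * 0.412 = 16.4 Erlangs

16.4 Erlangs


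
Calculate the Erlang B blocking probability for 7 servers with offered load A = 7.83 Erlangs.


B(N,A) = (A^N/N!) / sum(A^k/k!, k=0..N) with N=7, A=7.83 = 0.2985

0.2985


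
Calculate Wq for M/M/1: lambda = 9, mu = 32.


rho = 9/32; Wq = rho/(mu - lambda) = 0.0122 hours

0.0122 hours


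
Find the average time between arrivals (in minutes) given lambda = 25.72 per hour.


Mean interarrival time = 60/lambda = 60/25.72 = 2.33 minutes

2.33 minutes


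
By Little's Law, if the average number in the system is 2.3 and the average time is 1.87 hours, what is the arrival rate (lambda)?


lambda = L / W = 2.3 / 1.87 = 1.23 per hour

1.23 per hour


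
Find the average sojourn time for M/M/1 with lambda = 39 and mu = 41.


W = 1/(mu - lambda) = 1/(41 - 39) = 0.5 hours

0.5 hours


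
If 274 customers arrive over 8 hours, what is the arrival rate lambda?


lambda = total arrivals / time = 274 / 8 = 34.25 per hour

34.25 per hour


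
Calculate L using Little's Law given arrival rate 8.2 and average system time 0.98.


L = lambda * W = 8.2 * 0.98 = 8.04

8.04


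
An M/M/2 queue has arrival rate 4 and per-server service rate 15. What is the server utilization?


rho = lambda/(c*mu) = 4/(2*15) = 0.1333

0.1333


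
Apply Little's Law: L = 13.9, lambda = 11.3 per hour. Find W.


W = L / lambda = 13.9 / 11.3 = 1.2301 hours

1.2301 hours


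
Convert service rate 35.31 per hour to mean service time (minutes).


Mean service time = 60/mu = 60/35.31 = 1.7 minutes

1.7 minutes


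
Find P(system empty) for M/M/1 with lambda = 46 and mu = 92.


P0 = 1 - rho = 1 - 46/92 = 0.5

0.5


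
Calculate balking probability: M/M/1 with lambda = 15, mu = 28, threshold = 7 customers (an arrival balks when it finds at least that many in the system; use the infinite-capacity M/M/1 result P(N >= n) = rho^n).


P(N >= 7) = rho^7 = (15/28)^7 = 0.0127

0.0127


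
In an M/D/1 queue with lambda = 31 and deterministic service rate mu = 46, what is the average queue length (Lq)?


M/D/1: Lq = rho^2 / (2*(1-rho)) where rho = 31/46; Lq = 0.7

0.7


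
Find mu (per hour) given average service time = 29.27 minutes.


mu = 60 / avg_service_time = 60 / 29.27 = 2.05 per hour

2.05 per hour


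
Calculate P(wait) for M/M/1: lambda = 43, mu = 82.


P(wait) = rho = lambda/mu = 43/82 = 0.5244

0.5244


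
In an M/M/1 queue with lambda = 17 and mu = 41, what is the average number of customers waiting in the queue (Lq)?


rho = 17/41; Lq = rho^2/(1-rho) = 0.29

0.29


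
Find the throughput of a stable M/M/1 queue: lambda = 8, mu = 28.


For a stable queue (lambda < mu), throughput = lambda = 8 per hour

8 per hour


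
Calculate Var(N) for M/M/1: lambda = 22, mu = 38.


rho = 22/38; Var(N) = rho/(1-rho)^2 = 3.27

3.27


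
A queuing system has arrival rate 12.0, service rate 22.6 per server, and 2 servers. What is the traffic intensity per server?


rho = lambda / (c * mu) = 12.0 / (2 * 22.6) = 0.2655

0.2655


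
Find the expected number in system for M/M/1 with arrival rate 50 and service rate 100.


rho = 50/100; L = rho/(1-rho) = 1.0

1.0


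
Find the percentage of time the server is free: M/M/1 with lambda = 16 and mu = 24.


Idle fraction = (1 - rho) * 100 = (1 - 16/24) * 100 = 33.3%

33.3%


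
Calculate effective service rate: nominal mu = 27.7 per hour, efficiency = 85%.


Effective rate = mu * efficiency = 27.7 * 0.85 = 23.55 per hour

23.55 per hour


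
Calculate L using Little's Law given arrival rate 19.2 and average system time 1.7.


L = lambda * W = 19.2 * 1.7 = 32.64

32.64


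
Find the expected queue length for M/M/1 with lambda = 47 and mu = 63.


rho = 47/63; Lq = rho^2/(1-rho) = 2.19

2.19


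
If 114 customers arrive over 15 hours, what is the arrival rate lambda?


lambda = total arrivals / time = 114 / 15 = 7.6 per hour

7.6 per hour


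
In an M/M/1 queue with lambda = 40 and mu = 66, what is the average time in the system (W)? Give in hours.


W = 1/(mu - lambda) = 1/(66 - 40) = 0.0385 hours

0.0385 hours


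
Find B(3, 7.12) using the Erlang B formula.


B(N,A) = (A^N/N!) / sum(A^k/k!, k=0..N) with N=3, A=7.12 = 0.6425

0.6425


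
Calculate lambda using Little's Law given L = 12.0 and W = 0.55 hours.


lambda = L / W = 12.0 / 0.55 = 21.82 per hour

21.82 per hour


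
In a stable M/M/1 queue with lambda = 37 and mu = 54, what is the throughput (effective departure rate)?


For a stable queue (lambda < mu), throughput = lambda = 37 per hour

37 per hour


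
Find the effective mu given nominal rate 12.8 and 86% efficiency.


Effective rate = mu * efficiency = 12.8 * 0.86 = 11.01 per hour

11.01 per hour


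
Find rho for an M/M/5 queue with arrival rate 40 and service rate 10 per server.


rho = lambda/(c*mu) = 40/(5*10) = 0.8

0.8


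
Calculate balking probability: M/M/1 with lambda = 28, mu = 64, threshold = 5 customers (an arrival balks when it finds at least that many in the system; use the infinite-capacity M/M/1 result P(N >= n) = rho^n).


P(N >= 5) = rho^5 = (28/64)^5 = 0.016

0.016


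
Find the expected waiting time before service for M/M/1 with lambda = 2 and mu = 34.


rho = 2/34; Wq = rho/(mu - lambda) = 0.0018 hours

0.0018 hours


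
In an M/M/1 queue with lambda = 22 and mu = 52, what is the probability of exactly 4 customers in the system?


rho = 22/52; P(n) = (1-rho)*rho^n = (1-22/52)*(22/52)^4 = 0.0185

0.0185


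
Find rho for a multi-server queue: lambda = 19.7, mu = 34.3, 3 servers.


rho = lambda / (c * mu) = 19.7 / (3 * 34.3) = 0.1914

0.1914


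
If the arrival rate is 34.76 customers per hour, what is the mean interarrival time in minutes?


Mean interarrival time = 60/lambda = 60/34.76 = 1.73 minutes

1.73 minutes


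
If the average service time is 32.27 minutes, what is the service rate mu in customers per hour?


mu = 60 / avg_service_time = 60 / 32.27 = 1.86 per hour

1.86 per hour


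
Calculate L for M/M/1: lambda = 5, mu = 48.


rho = 5/48; L = rho/(1-rho) = 0.12

0.12


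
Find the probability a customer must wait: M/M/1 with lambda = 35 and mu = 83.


P(wait) = rho = lambda/mu = 35/83 = 0.4217

0.4217


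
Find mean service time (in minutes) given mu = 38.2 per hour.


Mean service time = 60/mu = 60/38.2 = 1.57 minutes

1.57 minutes


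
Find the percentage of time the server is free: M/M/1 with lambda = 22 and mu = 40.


Idle fraction = (1 - rho) * 100 = (1 - 22/40) * 100 = 45.0%

45.0%


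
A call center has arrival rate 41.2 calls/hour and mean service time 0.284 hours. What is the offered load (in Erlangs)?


Offered load a = lambda * E[S] = 41.2 * 0.284 = 11.7 Erlangs

11.7 Erlangs


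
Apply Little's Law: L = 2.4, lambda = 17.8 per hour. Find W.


W = L / lambda = 2.4 / 17.8 = 0.1348 hours

0.1348 hours


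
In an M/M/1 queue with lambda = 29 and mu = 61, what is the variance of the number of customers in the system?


rho = 29/61; Var(N) = rho/(1-rho)^2 = 1.73

1.73


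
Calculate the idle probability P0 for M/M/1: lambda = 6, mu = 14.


P0 = 1 - rho = 1 - 6/14 = 0.5714

0.5714


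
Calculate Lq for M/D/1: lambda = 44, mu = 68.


M/D/1: Lq = rho^2 / (2*(1-rho)) where rho = 44/68; Lq = 0.59

0.59


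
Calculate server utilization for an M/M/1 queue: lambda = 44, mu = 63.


rho = lambda/mu = 44/63 = 0.6984

0.6984


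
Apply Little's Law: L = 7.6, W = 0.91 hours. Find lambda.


lambda = L / W = 7.6 / 0.91 = 8.35 per hour

8.35 per hour


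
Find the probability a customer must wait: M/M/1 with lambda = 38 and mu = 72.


P(wait) = rho = lambda/mu = 38/72 = 0.5278

0.5278


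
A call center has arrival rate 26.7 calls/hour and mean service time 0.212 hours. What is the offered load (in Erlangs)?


Offered load a = lambda * E[S] = 26.7 * 0.212 = 5.66 Erlangs

5.66 Erlangs


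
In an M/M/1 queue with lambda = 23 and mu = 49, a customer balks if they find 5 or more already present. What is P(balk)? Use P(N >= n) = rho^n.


P(N >= 5) = rho^5 = (23/49)^5 = 0.0228

0.0228


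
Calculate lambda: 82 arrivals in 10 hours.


lambda = total arrivals / time = 82 / 10 = 8.2 per hour

8.2 per hour


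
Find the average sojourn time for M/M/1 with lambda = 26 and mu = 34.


W = 1/(mu - lambda) = 1/(34 - 26) = 0.125 hours

0.125 hours


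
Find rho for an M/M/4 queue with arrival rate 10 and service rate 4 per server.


rho = lambda/(c*mu) = 10/(4*4) = 0.625

0.625


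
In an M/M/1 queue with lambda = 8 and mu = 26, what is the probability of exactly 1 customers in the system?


rho = 8/26; P(n) = (1-rho)*rho^n = (1-8/26)*(8/26)^1 = 0.213

0.213


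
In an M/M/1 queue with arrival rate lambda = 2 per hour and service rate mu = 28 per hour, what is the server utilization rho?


rho = lambda/mu = 2/28 = 0.0714

0.0714


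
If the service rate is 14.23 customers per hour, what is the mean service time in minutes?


Mean service time = 60/mu = 60/14.23 = 4.22 minutes

4.22 minutes


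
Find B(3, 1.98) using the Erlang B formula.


B(N,A) = (A^N/N!) / sum(A^k/k!, k=0..N) with N=3, A=1.98 = 0.2075

0.2075


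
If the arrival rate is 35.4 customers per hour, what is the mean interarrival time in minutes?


Mean interarrival time = 60/lambda = 60/35.4 = 1.69 minutes

1.69 minutes


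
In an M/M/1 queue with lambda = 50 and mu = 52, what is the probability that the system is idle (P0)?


P0 = 1 - rho = 1 - 50/52 = 0.0385

0.0385


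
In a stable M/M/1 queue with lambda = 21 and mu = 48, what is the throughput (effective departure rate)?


For a stable queue (lambda < mu), throughput = lambda = 21 per hour

21 per hour


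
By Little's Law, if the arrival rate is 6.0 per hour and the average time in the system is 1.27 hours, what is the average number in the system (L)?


L = lambda * W = 6.0 * 1.27 = 7.62

7.62


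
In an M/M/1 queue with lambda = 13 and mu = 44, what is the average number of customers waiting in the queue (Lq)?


rho = 13/44; Lq = rho^2/(1-rho) = 0.12

0.12


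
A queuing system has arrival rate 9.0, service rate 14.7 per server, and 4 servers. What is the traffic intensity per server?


rho = lambda / (c * mu) = 9.0 / (4 * 14.7) = 0.1531

0.1531


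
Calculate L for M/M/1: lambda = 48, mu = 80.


rho = 48/80; L = rho/(1-rho) = 1.5

1.5


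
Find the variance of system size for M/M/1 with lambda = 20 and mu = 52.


rho = 20/52; Var(N) = rho/(1-rho)^2 = 1.02

1.02


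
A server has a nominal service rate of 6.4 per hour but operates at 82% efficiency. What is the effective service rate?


Effective rate = mu * efficiency = 6.4 * 0.82 = 5.25 per hour

5.25 per hour


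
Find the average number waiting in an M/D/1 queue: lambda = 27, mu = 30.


M/D/1: Lq = rho^2 / (2*(1-rho)) where rho = 27/30; Lq = 4.05

4.05


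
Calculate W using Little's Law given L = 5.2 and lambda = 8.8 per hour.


W = L / lambda = 5.2 / 8.8 = 0.5909 hours

0.5909 hours


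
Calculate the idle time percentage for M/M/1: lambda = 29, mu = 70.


Idle fraction = (1 - rho) * 100 = (1 - 29/70) * 100 = 58.6%

58.6%


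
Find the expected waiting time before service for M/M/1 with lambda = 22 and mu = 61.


rho = 22/61; Wq = rho/(mu - lambda) = 0.0092 hours

0.0092 hours


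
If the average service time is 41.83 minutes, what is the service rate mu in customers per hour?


mu = 60 / avg_service_time = 60 / 41.83 = 1.43 per hour

1.43 per hour


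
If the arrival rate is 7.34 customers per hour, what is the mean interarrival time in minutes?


Mean interarrival time = 60/lambda = 60/7.34 = 8.17 minutes

8.17 minutes


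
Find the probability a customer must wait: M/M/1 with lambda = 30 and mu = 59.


P(wait) = rho = lambda/mu = 30/59 = 0.5085

0.5085


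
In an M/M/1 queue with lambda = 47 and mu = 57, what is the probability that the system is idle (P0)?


P0 = 1 - rho = 1 - 47/57 = 0.1754

0.1754


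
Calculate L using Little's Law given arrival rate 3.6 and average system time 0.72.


L = lambda * W = 3.6 * 0.72 = 2.59

2.59


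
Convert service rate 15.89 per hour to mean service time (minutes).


Mean service time = 60/mu = 60/15.89 = 3.78 minutes

3.78 minutes


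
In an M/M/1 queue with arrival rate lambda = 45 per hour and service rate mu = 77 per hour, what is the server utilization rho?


rho = lambda/mu = 45/77 = 0.5844

0.5844


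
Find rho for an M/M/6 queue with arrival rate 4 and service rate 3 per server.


rho = lambda/(c*mu) = 4/(6*3) = 0.2222

0.2222


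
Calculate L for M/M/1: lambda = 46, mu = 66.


rho = 46/66; L = rho/(1-rho) = 2.3

2.3


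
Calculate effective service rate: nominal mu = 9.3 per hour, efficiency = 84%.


Effective rate = mu * efficiency = 9.3 * 0.84 = 7.81 per hour

7.81 per hour


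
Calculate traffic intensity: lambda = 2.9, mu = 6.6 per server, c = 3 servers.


rho = lambda / (c * mu) = 2.9 / (3 * 6.6) = 0.1465

0.1465


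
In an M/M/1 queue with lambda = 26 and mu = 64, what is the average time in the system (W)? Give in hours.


W = 1/(mu - lambda) = 1/(64 - 26) = 0.0263 hours

0.0263 hours


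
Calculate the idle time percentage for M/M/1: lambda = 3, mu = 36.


Idle fraction = (1 - rho) * 100 = (1 - 3/36) * 100 = 91.7%

91.7%


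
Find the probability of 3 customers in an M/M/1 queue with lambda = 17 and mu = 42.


rho = 17/42; P(n) = (1-rho)*rho^n = (1-17/42)*(17/42)^3 = 0.0395

0.0395


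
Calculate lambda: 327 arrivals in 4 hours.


lambda = total arrivals / time = 327 / 4 = 81.75 per hour

81.75 per hour


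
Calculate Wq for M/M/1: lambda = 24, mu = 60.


rho = 24/60; Wq = rho/(mu - lambda) = 0.0111 hours

0.0111 hours


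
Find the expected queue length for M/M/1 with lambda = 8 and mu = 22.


rho = 8/22; Lq = rho^2/(1-rho) = 0.21

0.21


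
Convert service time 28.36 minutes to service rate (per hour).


mu = 60 / avg_service_time = 60 / 28.36 = 2.12 per hour

2.12 per hour


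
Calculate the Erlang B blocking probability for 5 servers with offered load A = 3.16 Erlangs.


B(N,A) = (A^N/N!) / sum(A^k/k!, k=0..N) with N=5, A=3.16 = 0.1239

0.1239


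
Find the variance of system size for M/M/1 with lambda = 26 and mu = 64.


rho = 26/64; Var(N) = rho/(1-rho)^2 = 1.15

1.15


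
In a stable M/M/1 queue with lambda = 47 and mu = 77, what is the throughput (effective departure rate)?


For a stable queue (lambda < mu), throughput = lambda = 47 per hour

47 per hour


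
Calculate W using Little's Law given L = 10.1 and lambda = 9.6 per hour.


W = L / lambda = 10.1 / 9.6 = 1.0521 hours

1.0521 hours


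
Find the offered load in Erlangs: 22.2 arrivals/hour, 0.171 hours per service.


Offered load a = lambda * E[S] = 22.2 * 0.171 = 3.8 Erlangs

3.8 Erlangs


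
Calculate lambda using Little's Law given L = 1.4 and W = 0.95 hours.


lambda = L / W = 1.4 / 0.95 = 1.47 per hour

1.47 per hour


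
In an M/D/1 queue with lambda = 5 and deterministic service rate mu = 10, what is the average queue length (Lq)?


M/D/1: Lq = rho^2 / (2*(1-rho)) where rho = 5/10; Lq = 0.25

0.25


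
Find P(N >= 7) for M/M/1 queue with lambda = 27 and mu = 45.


P(N >= 7) = rho^7 = (27/45)^7 = 0.028

0.028


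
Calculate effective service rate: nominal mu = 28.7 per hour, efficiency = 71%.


Effective rate = mu * efficiency = 28.7 * 0.71 = 20.38 per hour

20.38 per hour


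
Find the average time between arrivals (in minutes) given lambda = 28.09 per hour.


Mean interarrival time = 60/lambda = 60/28.09 = 2.14 minutes

2.14 minutes


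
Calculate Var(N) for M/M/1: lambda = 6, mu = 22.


rho = 6/22; Var(N) = rho/(1-rho)^2 = 0.52

0.52


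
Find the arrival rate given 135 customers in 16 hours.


lambda = total arrivals / time = 135 / 16 = 8.44 per hour

8.44 per hour


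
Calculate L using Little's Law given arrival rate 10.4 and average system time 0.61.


L = lambda * W = 10.4 * 0.61 = 6.34

6.34


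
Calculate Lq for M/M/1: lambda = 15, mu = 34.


rho = 15/34; Lq = rho^2/(1-rho) = 0.35

0.35


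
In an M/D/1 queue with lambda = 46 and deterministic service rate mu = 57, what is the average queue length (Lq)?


M/D/1: Lq = rho^2 / (2*(1-rho)) where rho = 46/57; Lq = 1.69

1.69


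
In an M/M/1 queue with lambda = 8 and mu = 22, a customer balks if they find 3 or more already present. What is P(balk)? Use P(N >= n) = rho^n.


P(N >= 3) = rho^3 = (8/22)^3 = 0.0481

0.0481


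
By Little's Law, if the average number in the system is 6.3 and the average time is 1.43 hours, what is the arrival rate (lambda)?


lambda = L / W = 6.3 / 1.43 = 4.41 per hour

4.41 per hour


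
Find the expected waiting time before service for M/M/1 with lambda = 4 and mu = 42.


rho = 4/42; Wq = rho/(mu - lambda) = 0.0025 hours

0.0025 hours


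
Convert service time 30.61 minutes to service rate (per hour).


mu = 60 / avg_service_time = 60 / 30.61 = 1.96 per hour

1.96 per hour


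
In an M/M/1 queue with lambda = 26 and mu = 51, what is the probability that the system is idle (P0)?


P0 = 1 - rho = 1 - 26/51 = 0.4902

0.4902


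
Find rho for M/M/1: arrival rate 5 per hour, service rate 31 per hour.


rho = lambda/mu = 5/31 = 0.1613

0.1613


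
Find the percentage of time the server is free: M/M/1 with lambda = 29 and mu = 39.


Idle fraction = (1 - rho) * 100 = (1 - 29/39) * 100 = 25.6%

25.6%


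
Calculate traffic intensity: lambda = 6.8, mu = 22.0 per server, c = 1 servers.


rho = lambda / (c * mu) = 6.8 / (1 * 22.0) = 0.3091

0.3091


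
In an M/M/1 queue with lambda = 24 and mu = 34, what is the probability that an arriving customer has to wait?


P(wait) = rho = lambda/mu = 24/34 = 0.7059

0.7059


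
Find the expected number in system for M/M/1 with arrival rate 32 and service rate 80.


rho = 32/80; L = rho/(1-rho) = 0.67

0.67


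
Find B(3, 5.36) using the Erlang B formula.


B(N,A) = (A^N/N!) / sum(A^k/k!, k=0..N) with N=3, A=5.36 = 0.5532

0.5532


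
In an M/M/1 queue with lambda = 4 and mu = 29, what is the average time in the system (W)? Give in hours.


W = 1/(mu - lambda) = 1/(29 - 4) = 0.04 hours

0.04 hours


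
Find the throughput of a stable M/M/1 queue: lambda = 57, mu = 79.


For a stable queue (lambda < mu), throughput = lambda = 57 per hour

57 per hour


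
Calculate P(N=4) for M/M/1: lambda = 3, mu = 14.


rho = 3/14; P(n) = (1-rho)*rho^n = (1-3/14)*(3/14)^4 = 0.0017

0.0017


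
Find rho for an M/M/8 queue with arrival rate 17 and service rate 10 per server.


rho = lambda/(c*mu) = 17/(8*10) = 0.2125

0.2125


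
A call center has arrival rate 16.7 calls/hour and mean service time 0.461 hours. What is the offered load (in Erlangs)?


Offered load a = lambda * E[S] = 16.7 * 0.461 = 7.7 Erlangs

7.7 Erlangs


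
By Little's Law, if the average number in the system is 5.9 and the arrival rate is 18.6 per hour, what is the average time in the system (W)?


W = L / lambda = 5.9 / 18.6 = 0.3172 hours

0.3172 hours


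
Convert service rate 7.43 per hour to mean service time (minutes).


Mean service time = 60/mu = 60/7.43 = 8.08 minutes

8.08 minutes


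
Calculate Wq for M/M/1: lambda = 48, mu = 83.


rho = 48/83; Wq = rho/(mu - lambda) = 0.0165 hours

0.0165 hours


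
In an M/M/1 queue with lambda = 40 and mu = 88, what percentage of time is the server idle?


Idle fraction = (1 - rho) * 100 = (1 - 40/88) * 100 = 54.5%

54.5%


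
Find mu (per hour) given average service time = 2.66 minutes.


mu = 60 / avg_service_time = 60 / 2.66 = 22.56 per hour

22.56 per hour


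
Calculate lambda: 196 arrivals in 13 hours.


lambda = total arrivals / time = 196 / 13 = 15.08 per hour

15.08 per hour


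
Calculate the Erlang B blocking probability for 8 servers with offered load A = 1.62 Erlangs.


B(N,A) = (A^N/N!) / sum(A^k/k!, k=0..N) with N=8, A=1.62 = 0.0002

0.0002


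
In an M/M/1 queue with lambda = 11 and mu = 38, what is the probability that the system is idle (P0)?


P0 = 1 - rho = 1 - 11/38 = 0.7105

0.7105


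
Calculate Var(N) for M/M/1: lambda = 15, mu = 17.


rho = 15/17; Var(N) = rho/(1-rho)^2 = 63.75

63.75


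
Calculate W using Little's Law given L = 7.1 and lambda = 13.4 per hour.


W = L / lambda = 7.1 / 13.4 = 0.5299 hours

0.5299 hours


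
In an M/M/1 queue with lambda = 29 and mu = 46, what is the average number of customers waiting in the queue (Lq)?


rho = 29/46; Lq = rho^2/(1-rho) = 1.08

1.08


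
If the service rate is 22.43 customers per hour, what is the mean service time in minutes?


Mean service time = 60/mu = 60/22.43 = 2.67 minutes

2.67 minutes


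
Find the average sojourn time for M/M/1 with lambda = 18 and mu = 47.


W = 1/(mu - lambda) = 1/(47 - 18) = 0.0345 hours

0.0345 hours


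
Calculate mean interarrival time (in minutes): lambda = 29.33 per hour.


Mean interarrival time = 60/lambda = 60/29.33 = 2.05 minutes

2.05 minutes


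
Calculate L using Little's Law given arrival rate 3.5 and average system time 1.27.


L = lambda * W = 3.5 * 1.27 = 4.45

4.45


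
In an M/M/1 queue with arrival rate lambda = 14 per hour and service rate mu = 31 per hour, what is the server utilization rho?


rho = lambda/mu = 14/31 = 0.4516

0.4516


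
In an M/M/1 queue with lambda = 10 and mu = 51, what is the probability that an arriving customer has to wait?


P(wait) = rho = lambda/mu = 10/51 = 0.1961

0.1961


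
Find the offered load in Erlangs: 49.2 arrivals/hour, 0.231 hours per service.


Offered load a = lambda * E[S] = 49.2 * 0.231 = 11.37 Erlangs

11.37 Erlangs


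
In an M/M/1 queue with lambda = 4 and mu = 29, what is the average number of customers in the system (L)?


rho = 4/29; L = rho/(1-rho) = 0.16

0.16


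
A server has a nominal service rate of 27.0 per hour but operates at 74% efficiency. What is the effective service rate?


Effective rate = mu * efficiency = 27.0 * 0.74 = 19.98 per hour

19.98 per hour


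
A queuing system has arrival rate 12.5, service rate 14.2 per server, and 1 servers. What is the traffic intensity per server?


rho = lambda / (c * mu) = 12.5 / (1 * 14.2) = 0.8803

0.8803


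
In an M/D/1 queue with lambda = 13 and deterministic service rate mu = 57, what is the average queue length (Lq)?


M/D/1: Lq = rho^2 / (2*(1-rho)) where rho = 13/57; Lq = 0.03

0.03


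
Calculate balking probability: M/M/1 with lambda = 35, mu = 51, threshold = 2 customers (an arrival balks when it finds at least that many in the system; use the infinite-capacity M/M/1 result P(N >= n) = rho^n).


P(N >= 2) = rho^2 = (35/51)^2 = 0.471

0.471


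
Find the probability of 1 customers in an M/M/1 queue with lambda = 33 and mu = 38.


rho = 33/38; P(n) = (1-rho)*rho^n = (1-33/38)*(33/38)^1 = 0.1143

0.1143


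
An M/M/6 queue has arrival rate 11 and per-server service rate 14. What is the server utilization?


rho = lambda/(c*mu) = 11/(6*14) = 0.131

0.131


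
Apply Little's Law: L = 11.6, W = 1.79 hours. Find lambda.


lambda = L / W = 11.6 / 1.79 = 6.48 per hour

6.48 per hour


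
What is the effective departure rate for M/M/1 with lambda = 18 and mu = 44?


For a stable queue (lambda < mu), throughput = lambda = 18 per hour

18 per hour


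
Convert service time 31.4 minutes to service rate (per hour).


mu = 60 / avg_service_time = 60 / 31.4 = 1.91 per hour

1.91 per hour


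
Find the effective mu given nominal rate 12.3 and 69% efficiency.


Effective rate = mu * efficiency = 12.3 * 0.69 = 8.49 per hour

8.49 per hour


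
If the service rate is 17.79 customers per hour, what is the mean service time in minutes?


Mean service time = 60/mu = 60/17.79 = 3.37 minutes

3.37 minutes


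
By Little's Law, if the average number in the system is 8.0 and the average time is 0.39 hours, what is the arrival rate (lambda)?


lambda = L / W = 8.0 / 0.39 = 20.51 per hour

20.51 per hour


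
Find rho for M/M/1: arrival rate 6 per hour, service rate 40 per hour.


rho = lambda/mu = 6/40 = 0.15

0.15


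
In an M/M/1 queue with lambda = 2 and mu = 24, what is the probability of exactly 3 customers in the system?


rho = 2/24; P(n) = (1-rho)*rho^n = (1-2/24)*(2/24)^3 = 0.0005

0.0005


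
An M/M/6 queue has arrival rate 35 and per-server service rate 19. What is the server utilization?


rho = lambda/(c*mu) = 35/(6*19) = 0.307

0.307


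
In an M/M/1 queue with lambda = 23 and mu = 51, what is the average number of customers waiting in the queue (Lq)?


rho = 23/51; Lq = rho^2/(1-rho) = 0.37

0.37


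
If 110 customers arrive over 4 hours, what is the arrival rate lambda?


lambda = total arrivals / time = 110 / 4 = 27.5 per hour

27.5 per hour


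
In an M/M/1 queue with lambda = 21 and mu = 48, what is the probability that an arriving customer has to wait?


P(wait) = rho = lambda/mu = 21/48 = 0.4375

0.4375


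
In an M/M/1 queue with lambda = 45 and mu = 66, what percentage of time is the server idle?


Idle fraction = (1 - rho) * 100 = (1 - 45/66) * 100 = 31.8%

31.8%


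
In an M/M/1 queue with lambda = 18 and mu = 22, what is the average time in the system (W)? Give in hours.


W = 1/(mu - lambda) = 1/(22 - 18) = 0.25 hours

0.25 hours


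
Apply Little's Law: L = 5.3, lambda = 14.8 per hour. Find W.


W = L / lambda = 5.3 / 14.8 = 0.3581 hours

0.3581 hours


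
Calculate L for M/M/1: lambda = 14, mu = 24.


rho = 14/24; L = rho/(1-rho) = 1.4

1.4


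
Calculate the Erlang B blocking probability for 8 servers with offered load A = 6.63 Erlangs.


B(N,A) = (A^N/N!) / sum(A^k/k!, k=0..N) with N=8, A=6.63 = 0.1575

0.1575


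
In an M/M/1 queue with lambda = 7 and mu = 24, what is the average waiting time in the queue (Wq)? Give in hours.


rho = 7/24; Wq = rho/(mu - lambda) = 0.0172 hours

0.0172 hours


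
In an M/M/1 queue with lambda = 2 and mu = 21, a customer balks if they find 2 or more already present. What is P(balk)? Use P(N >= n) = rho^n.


P(N >= 2) = rho^2 = (2/21)^2 = 0.0091

0.0091


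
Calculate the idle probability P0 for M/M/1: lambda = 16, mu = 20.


P0 = 1 - rho = 1 - 16/20 = 0.2

0.2


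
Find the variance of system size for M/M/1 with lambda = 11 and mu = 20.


rho = 11/20; Var(N) = rho/(1-rho)^2 = 2.72

2.72


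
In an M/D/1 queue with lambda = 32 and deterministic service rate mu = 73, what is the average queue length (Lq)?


M/D/1: Lq = rho^2 / (2*(1-rho)) where rho = 32/73; Lq = 0.17

0.17


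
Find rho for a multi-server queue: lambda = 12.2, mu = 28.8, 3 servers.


rho = lambda / (c * mu) = 12.2 / (3 * 28.8) = 0.1412

0.1412


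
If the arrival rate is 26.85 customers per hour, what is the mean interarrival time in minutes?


Mean interarrival time = 60/lambda = 60/26.85 = 2.23 minutes

2.23 minutes


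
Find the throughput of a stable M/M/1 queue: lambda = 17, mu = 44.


For a stable queue (lambda < mu), throughput = lambda = 17 per hour

17 per hour


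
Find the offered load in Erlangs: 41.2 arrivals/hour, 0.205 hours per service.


Offered load a = lambda * E[S] = 41.2 * 0.205 = 8.45 Erlangs

8.45 Erlangs


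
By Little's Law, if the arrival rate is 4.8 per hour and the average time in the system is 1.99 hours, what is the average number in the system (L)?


L = lambda * W = 4.8 * 1.99 = 9.55

9.55


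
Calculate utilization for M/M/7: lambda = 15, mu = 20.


rho = lambda/(c*mu) = 15/(7*20) = 0.1071

0.1071


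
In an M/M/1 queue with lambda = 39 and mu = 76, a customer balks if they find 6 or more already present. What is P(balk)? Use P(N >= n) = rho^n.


P(N >= 6) = rho^6 = (39/76)^6 = 0.0183

0.0183


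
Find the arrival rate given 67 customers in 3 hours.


lambda = total arrivals / time = 67 / 3 = 22.33 per hour

22.33 per hour


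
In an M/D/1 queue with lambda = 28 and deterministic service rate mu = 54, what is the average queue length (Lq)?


M/D/1: Lq = rho^2 / (2*(1-rho)) where rho = 28/54; Lq = 0.28

0.28


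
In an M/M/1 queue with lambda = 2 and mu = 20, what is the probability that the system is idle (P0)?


P0 = 1 - rho = 1 - 2/20 = 0.9

0.9


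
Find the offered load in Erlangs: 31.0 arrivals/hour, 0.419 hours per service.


Offered load a = lambda * E[S] = 31.0 * 0.419 = 12.99 Erlangs

12.99 Erlangs


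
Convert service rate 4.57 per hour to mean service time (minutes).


Mean service time = 60/mu = 60/4.57 = 13.13 minutes

13.13 minutes


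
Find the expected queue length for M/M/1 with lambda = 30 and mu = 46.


rho = 30/46; Lq = rho^2/(1-rho) = 1.22

1.22


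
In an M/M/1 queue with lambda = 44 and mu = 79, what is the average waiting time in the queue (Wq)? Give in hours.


rho = 44/79; Wq = rho/(mu - lambda) = 0.0159 hours

0.0159 hours


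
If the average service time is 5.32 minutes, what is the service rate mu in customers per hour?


mu = 60 / avg_service_time = 60 / 5.32 = 11.28 per hour

11.28 per hour


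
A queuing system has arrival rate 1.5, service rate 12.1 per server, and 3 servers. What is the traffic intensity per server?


rho = lambda / (c * mu) = 1.5 / (3 * 12.1) = 0.0413

0.0413


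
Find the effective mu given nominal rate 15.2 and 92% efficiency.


Effective rate = mu * efficiency = 15.2 * 0.92 = 13.98 per hour

13.98 per hour


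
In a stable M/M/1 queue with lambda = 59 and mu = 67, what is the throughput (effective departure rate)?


For a stable queue (lambda < mu), throughput = lambda = 59 per hour

59 per hour


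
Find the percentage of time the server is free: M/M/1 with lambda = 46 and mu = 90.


Idle fraction = (1 - rho) * 100 = (1 - 46/90) * 100 = 48.9%

48.9%
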